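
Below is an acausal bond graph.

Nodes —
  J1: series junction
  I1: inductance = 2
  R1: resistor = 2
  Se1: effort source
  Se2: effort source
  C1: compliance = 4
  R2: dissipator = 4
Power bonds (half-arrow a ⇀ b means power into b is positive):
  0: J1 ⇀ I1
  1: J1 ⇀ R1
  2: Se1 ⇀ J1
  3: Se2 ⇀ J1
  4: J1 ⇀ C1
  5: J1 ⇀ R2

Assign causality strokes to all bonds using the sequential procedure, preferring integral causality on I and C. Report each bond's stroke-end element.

bond 2 →J1  (Se1 (Se) sets effort on bond)
bond 3 →J1  (source Se2 imposes e)
bond 0 →I1  (prefer integral on I1)
bond 1 →J1  (J1 flow already set via bond 0)
bond 4 →J1  (J1 flow already set via bond 0)
bond 5 →J1  (J1 flow already set via bond 0)

β0 stroke at I1
β1 stroke at J1
β2 stroke at J1
β3 stroke at J1
β4 stroke at J1
β5 stroke at J1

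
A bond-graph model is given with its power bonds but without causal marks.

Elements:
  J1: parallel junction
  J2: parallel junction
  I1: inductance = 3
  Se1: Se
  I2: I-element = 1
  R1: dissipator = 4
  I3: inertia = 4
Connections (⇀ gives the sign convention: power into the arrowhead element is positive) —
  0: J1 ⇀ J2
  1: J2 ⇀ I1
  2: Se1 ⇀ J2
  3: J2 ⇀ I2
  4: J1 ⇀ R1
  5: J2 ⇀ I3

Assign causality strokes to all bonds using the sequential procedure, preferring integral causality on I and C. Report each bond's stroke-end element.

b0 |J1
b1 |I1
b2 |J2
b3 |I2
b4 |R1
b5 |I3

bond 2 stroke at J2  (source Se1 imposes e)
bond 0 stroke at J1  (common-e at J2 fixed by 2)
bond 1 stroke at I1  (J2: bond 2 brought effort, rest push out)
bond 3 stroke at I2  (0-jn J2 has e-setter on 2)
bond 5 stroke at I3  (J2: bond 2 brought effort, rest push out)
bond 4 stroke at R1  (0-jn J1 has e-setter on 0)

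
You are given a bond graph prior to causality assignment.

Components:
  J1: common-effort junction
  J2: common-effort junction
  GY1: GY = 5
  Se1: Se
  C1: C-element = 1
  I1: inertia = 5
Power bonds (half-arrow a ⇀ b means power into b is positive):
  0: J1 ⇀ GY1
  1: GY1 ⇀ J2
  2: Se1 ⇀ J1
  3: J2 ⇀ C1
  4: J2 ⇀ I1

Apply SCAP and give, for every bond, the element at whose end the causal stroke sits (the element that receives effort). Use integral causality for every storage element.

#0 stroke→GY1
#1 stroke→GY1
#2 stroke→J1
#3 stroke→J2
#4 stroke→I1

#2 stroke→J1  (Se1: effort source, stroke at far end)
#0 stroke→GY1  (common-e at J1 fixed by 2)
#1 stroke→GY1  (GY1: gyrator matches bond 0)
#3 stroke→J2  (C1 outputs effort q/C1)
#4 stroke→I1  (0-jn J2 has e-setter on 3)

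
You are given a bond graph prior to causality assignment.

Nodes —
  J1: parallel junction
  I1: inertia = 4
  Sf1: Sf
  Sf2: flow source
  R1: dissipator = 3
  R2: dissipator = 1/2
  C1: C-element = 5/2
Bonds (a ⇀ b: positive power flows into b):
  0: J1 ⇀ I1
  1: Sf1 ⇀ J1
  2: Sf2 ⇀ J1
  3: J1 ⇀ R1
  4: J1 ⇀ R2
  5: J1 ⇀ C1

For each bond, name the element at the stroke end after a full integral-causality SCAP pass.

#1 →Sf1  (Sf1 fixes flow; stroke at Sf1)
#2 →Sf2  (Sf2: flow source, stroke at near end)
#0 →I1  (I1 integral (f out))
#5 →J1  (C1 outputs effort q/C1)
#3 →R1  (J1 effort already set via bond 5)
#4 →R2  (J1 effort already set via bond 5)

b0 stroke→I1
b1 stroke→Sf1
b2 stroke→Sf2
b3 stroke→R1
b4 stroke→R2
b5 stroke→J1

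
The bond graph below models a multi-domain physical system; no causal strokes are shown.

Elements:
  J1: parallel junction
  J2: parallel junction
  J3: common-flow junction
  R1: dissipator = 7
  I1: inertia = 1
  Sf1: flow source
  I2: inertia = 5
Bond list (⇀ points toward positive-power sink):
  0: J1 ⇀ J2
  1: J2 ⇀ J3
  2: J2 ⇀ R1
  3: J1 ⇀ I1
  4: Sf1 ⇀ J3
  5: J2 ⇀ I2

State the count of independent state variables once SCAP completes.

2  (I1, I2 all integral)

β4 stroke→Sf1  (source Sf1 imposes f)
β1 stroke→J3  (J3 flow already set via bond 4)
β3 stroke→I1  (I1: I, integral causality)
β0 stroke→J1  (J1 needs exactly one e-in)
β5 stroke→I2  (I2 outputs flow p/I2)
β2 stroke→J2  (closing 0-jn rule on J2)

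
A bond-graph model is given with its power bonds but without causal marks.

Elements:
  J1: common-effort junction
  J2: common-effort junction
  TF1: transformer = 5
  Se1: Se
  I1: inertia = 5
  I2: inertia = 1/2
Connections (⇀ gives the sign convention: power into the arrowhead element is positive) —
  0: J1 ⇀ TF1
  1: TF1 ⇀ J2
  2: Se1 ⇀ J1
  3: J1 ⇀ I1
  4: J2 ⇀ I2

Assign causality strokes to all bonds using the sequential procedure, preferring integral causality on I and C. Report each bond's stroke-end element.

b0 →TF1
b1 →J2
b2 →J1
b3 →I1
b4 →I2

bond 2 stroke at J1  (Se1: effort source, stroke at far end)
bond 0 stroke at TF1  (J1 effort already set via bond 2)
bond 3 stroke at I1  (J1: bond 2 brought effort, rest push out)
bond 1 stroke at J2  (through TF1, causality passes straight; one stroke at TF1)
bond 4 stroke at I2  (J2 effort already set via bond 1)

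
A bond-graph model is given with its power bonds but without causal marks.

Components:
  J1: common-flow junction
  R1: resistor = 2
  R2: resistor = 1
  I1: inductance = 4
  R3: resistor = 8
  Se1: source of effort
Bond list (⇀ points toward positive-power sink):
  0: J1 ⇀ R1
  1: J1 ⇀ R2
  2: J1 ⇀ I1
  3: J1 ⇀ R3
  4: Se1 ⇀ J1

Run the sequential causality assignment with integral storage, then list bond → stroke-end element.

bond 0 stroke→J1
bond 1 stroke→J1
bond 2 stroke→I1
bond 3 stroke→J1
bond 4 stroke→J1

β4 stroke at J1  (Se1 fixes effort; stroke away)
β2 stroke at I1  (I1 integral (f out))
β0 stroke at J1  (1-jn J1 has f-setter on 2)
β1 stroke at J1  (1-jn J1 has f-setter on 2)
β3 stroke at J1  (J1: bond 2 brought flow, rest push out)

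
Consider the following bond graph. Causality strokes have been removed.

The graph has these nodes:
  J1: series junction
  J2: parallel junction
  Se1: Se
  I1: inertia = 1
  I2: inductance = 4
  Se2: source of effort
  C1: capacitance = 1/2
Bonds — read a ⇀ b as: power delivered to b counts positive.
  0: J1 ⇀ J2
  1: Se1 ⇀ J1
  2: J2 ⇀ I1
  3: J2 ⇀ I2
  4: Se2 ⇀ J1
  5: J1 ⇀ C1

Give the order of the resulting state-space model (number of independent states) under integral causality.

#1 →J1  (source Se1 imposes e)
#4 →J1  (Se2: effort source, stroke at far end)
#2 →I1  (I1 integral (f out))
#3 →I2  (I2 integral (f out))
#0 →J2  (only one effort-in slot at J2)
#5 →J1  (common-f at J1 fixed by 0)

3  (C1, I1, I2 all integral)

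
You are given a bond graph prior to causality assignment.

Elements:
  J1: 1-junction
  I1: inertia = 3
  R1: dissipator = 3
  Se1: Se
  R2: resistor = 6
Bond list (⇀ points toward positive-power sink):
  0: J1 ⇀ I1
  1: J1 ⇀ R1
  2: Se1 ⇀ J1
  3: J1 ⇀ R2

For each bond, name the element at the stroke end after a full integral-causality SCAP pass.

β0 |I1
β1 |J1
β2 |J1
β3 |J1

bond 2 stroke at J1  (source Se1 imposes e)
bond 0 stroke at I1  (I1 integral (f out))
bond 1 stroke at J1  (J1: bond 0 brought flow, rest push out)
bond 3 stroke at J1  (1-jn J1 has f-setter on 0)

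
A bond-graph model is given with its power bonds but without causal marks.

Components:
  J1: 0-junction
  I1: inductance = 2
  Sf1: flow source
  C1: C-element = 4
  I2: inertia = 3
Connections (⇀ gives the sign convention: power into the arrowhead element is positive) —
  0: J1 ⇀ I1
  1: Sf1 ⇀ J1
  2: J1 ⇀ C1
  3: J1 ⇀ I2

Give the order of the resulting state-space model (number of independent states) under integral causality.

3  (C1, I1, I2 all integral)

bond 1 →Sf1  (source Sf1 imposes f)
bond 0 →I1  (I1 integral (f out))
bond 2 →J1  (C1 outputs effort q/C1)
bond 3 →I2  (common-e at J1 fixed by 2)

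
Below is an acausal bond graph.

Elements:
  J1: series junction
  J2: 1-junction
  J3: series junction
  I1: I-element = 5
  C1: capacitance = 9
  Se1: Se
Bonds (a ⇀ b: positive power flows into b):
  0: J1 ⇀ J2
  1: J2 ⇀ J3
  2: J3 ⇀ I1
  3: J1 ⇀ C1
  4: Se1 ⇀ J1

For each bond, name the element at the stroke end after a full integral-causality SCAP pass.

#0 →J2
#1 →J3
#2 →I1
#3 →J1
#4 →J1

b4 →J1  (Se1 (Se) sets effort on bond)
b2 →I1  (I1 integral (f out))
b1 →J3  (J3 flow already set via bond 2)
b0 →J2  (1-jn J2 has f-setter on 1)
b3 →J1  (J1: bond 0 brought flow, rest push out)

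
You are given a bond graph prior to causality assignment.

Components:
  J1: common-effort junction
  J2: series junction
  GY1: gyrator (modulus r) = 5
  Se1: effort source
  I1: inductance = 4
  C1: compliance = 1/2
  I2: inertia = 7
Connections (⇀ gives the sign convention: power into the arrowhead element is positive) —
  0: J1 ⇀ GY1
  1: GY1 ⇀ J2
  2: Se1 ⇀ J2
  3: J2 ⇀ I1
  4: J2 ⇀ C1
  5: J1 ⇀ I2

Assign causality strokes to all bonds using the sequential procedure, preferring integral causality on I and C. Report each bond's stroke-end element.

b0 |J1
b1 |J2
b2 |J2
b3 |I1
b4 |J2
b5 |I2

β2 |J2  (Se1: effort source, stroke at far end)
β3 |I1  (prefer integral on I1)
β1 |J2  (J2 flow already set via bond 3)
β4 |J2  (J2: bond 3 brought flow, rest push out)
β0 |J1  (through GY1, causality inverts; strokes same side of GY1)
β5 |I2  (common-e at J1 fixed by 0)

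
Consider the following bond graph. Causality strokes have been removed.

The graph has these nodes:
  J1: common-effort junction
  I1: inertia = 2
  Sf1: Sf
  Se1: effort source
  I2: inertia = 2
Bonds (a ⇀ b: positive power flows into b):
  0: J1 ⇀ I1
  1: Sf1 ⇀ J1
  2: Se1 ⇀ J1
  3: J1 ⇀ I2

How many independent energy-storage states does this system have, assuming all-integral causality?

2  (I1, I2 all integral)

b1 stroke→Sf1  (source Sf1 imposes f)
b2 stroke→J1  (Se1 fixes effort; stroke away)
b0 stroke→I1  (common-e at J1 fixed by 2)
b3 stroke→I2  (J1: bond 2 brought effort, rest push out)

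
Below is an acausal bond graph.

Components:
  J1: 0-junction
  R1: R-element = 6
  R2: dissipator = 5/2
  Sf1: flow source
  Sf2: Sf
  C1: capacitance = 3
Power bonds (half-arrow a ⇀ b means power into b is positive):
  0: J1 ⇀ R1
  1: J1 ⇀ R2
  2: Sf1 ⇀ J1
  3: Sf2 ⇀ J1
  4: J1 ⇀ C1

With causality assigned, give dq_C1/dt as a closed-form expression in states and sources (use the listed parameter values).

dq_C1/dt = F_Sf1 + F_Sf2 - 17*q_C1/90

bond 2 |Sf1  (Sf1: flow source, stroke at near end)
bond 3 |Sf2  (Sf2 fixes flow; stroke at Sf2)
bond 4 |J1  (C1 integral (e out))
bond 0 |R1  (0-jn J1 has e-setter on 4)
bond 1 |R2  (common-e at J1 fixed by 4)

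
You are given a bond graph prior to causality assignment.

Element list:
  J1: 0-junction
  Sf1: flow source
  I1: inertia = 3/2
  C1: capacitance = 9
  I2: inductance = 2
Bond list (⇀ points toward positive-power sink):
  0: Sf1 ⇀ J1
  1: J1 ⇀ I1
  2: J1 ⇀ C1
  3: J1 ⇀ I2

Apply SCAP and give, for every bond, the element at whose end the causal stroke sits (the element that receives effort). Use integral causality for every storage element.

#0 |Sf1  (Sf1 (Sf) sets flow on bond)
#1 |I1  (prefer integral on I1)
#2 |J1  (C1 outputs effort q/C1)
#3 |I2  (0-jn J1 has e-setter on 2)

β0 stroke→Sf1
β1 stroke→I1
β2 stroke→J1
β3 stroke→I2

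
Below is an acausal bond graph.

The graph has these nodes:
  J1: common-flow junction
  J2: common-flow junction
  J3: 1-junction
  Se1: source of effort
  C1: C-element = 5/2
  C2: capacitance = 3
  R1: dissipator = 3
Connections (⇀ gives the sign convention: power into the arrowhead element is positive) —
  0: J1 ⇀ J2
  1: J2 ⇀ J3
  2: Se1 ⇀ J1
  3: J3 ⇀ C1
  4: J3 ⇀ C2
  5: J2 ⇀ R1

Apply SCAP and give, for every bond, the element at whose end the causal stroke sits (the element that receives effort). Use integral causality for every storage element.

b2 |J1  (source Se1 imposes e)
b0 |J2  (only one flow-in slot at J1)
b3 |J3  (C1 outputs effort q/C1)
b4 |J3  (C2: C, integral causality)
b1 |J2  (closing 1-jn rule on J3)
b5 |R1  (closing 1-jn rule on J2)

β0 →J2
β1 →J2
β2 →J1
β3 →J3
β4 →J3
β5 →R1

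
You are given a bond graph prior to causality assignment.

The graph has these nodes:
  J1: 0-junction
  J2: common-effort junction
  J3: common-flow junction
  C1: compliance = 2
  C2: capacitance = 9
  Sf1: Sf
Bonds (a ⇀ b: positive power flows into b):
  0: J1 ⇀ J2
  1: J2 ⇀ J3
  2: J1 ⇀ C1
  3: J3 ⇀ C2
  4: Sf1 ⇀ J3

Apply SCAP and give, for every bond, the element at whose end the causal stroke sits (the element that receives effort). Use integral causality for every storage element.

β0 |J2
β1 |J3
β2 |J1
β3 |J3
β4 |Sf1

bond 4 |Sf1  (Sf1 fixes flow; stroke at Sf1)
bond 1 |J3  (1-jn J3 has f-setter on 4)
bond 3 |J3  (J3 flow already set via bond 4)
bond 0 |J2  (J2: last free bond brings effort in)
bond 2 |J1  (closing 0-jn rule on J1)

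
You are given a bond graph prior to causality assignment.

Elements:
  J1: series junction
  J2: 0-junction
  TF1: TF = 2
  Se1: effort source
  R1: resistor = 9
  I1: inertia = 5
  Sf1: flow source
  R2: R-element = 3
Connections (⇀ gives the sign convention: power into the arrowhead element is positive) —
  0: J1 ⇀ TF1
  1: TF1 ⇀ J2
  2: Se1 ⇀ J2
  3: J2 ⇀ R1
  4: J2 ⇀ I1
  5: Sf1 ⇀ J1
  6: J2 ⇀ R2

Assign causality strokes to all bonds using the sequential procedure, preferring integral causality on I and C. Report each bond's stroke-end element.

bond 0 stroke→J1
bond 1 stroke→TF1
bond 2 stroke→J2
bond 3 stroke→R1
bond 4 stroke→I1
bond 5 stroke→Sf1
bond 6 stroke→R2

β2 stroke→J2  (Se1: effort source, stroke at far end)
β5 stroke→Sf1  (Sf1: flow source, stroke at near end)
β0 stroke→J1  (common-f at J1 fixed by 5)
β1 stroke→TF1  (J2 effort already set via bond 2)
β3 stroke→R1  (J2 effort already set via bond 2)
β4 stroke→I1  (0-jn J2 has e-setter on 2)
β6 stroke→R2  (J2 effort already set via bond 2)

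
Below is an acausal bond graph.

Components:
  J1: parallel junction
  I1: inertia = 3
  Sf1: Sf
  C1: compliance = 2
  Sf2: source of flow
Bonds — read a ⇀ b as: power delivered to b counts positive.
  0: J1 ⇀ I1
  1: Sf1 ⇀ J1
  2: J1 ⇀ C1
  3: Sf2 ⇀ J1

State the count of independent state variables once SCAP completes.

2  (C1, I1 all integral)

bond 1 →Sf1  (Sf1 (Sf) sets flow on bond)
bond 3 →Sf2  (Sf2 fixes flow; stroke at Sf2)
bond 0 →I1  (I1 integral (f out))
bond 2 →J1  (J1 needs exactly one e-in)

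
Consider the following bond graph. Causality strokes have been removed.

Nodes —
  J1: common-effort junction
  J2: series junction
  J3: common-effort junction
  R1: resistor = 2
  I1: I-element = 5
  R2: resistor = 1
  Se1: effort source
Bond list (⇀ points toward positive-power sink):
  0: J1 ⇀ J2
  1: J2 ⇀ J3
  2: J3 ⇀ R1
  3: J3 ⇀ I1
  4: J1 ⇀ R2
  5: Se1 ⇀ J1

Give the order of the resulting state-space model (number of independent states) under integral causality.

1  (I1 all integral)

β5 →J1  (Se1: effort source, stroke at far end)
β0 →J2  (common-e at J1 fixed by 5)
β4 →R2  (J1 effort already set via bond 5)
β1 →J3  (J2: last free bond brings flow in)
β2 →R1  (0-jn J3 has e-setter on 1)
β3 →I1  (J3: bond 1 brought effort, rest push out)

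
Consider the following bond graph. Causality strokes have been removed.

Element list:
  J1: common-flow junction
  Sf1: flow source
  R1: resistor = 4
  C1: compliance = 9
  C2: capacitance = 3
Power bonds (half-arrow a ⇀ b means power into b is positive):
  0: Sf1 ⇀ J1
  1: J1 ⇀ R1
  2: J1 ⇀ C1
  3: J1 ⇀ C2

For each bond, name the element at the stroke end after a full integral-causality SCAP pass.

β0 stroke→Sf1
β1 stroke→J1
β2 stroke→J1
β3 stroke→J1

bond 0 →Sf1  (Sf1: flow source, stroke at near end)
bond 1 →J1  (J1: bond 0 brought flow, rest push out)
bond 2 →J1  (J1 flow already set via bond 0)
bond 3 →J1  (J1 flow already set via bond 0)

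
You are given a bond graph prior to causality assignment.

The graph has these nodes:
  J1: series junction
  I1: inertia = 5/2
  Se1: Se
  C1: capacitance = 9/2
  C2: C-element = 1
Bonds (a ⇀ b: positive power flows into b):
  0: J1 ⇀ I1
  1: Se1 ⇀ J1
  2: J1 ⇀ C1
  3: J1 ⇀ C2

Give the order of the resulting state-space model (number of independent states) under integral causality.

bond 1 stroke at J1  (source Se1 imposes e)
bond 0 stroke at I1  (I1: I, integral causality)
bond 2 stroke at J1  (1-jn J1 has f-setter on 0)
bond 3 stroke at J1  (common-f at J1 fixed by 0)

3  (C1, C2, I1 all integral)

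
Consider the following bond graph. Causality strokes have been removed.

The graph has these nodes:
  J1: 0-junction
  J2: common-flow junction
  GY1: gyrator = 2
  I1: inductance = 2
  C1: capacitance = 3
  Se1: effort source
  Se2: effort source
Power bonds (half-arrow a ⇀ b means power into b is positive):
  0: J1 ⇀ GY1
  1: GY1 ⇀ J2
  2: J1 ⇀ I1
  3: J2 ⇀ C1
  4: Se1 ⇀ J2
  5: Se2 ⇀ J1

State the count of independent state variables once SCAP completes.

bond 4 |J2  (Se1: effort source, stroke at far end)
bond 5 |J1  (Se2 fixes effort; stroke away)
bond 0 |GY1  (0-jn J1 has e-setter on 5)
bond 2 |I1  (J1: bond 5 brought effort, rest push out)
bond 1 |GY1  (GY GY1: same side as bond 0)
bond 3 |J2  (1-jn J2 has f-setter on 1)

2  (C1, I1 all integral)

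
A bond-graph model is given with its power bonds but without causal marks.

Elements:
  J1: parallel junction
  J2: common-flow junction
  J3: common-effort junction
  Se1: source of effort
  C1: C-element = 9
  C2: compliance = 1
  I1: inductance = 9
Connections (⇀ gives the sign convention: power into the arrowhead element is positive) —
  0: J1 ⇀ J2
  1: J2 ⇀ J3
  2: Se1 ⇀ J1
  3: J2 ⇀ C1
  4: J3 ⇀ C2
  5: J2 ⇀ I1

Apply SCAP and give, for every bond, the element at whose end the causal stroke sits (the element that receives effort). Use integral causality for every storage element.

#2 →J1  (Se1: effort source, stroke at far end)
#0 →J2  (common-e at J1 fixed by 2)
#3 →J2  (prefer integral on C1)
#4 →J3  (prefer integral on C2)
#1 →J2  (0-jn J3 has e-setter on 4)
#5 →I1  (closing 1-jn rule on J2)

bond 0 →J2
bond 1 →J2
bond 2 →J1
bond 3 →J2
bond 4 →J3
bond 5 →I1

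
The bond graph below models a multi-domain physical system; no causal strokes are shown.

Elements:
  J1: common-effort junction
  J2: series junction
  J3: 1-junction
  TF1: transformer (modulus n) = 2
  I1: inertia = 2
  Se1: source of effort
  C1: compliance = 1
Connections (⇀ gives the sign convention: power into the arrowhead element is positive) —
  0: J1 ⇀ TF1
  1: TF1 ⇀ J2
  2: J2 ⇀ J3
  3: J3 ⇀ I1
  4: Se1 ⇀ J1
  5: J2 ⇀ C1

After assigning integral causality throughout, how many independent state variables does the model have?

bond 4 stroke→J1  (Se1: effort source, stroke at far end)
bond 0 stroke→TF1  (J1: bond 4 brought effort, rest push out)
bond 1 stroke→J2  (TF1 one-in-one-out from 0)
bond 3 stroke→I1  (I1: I, integral causality)
bond 2 stroke→J3  (common-f at J3 fixed by 3)
bond 5 stroke→J2  (common-f at J2 fixed by 2)

2  (C1, I1 all integral)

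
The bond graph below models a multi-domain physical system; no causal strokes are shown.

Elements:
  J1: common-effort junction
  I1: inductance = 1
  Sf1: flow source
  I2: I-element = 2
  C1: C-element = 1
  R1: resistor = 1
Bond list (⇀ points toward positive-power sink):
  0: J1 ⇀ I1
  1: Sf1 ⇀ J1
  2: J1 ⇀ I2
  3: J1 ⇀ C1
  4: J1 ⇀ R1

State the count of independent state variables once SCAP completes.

3  (C1, I1, I2 all integral)

bond 1 stroke→Sf1  (source Sf1 imposes f)
bond 0 stroke→I1  (I1: I, integral causality)
bond 2 stroke→I2  (I2 integral (f out))
bond 3 stroke→J1  (C1 integral (e out))
bond 4 stroke→R1  (0-jn J1 has e-setter on 3)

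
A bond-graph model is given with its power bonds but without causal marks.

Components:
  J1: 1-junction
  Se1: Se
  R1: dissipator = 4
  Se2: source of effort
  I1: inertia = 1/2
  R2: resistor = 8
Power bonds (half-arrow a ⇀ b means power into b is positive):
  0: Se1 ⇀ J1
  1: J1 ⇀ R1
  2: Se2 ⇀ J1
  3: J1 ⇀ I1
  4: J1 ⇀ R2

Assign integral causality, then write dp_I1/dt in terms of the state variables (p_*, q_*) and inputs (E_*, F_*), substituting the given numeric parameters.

dp_I1/dt = E_Se1 + E_Se2 - 24*p_I1

β0 |J1  (Se1: effort source, stroke at far end)
β2 |J1  (Se2 fixes effort; stroke away)
β3 |I1  (prefer integral on I1)
β1 |J1  (J1: bond 3 brought flow, rest push out)
β4 |J1  (1-jn J1 has f-setter on 3)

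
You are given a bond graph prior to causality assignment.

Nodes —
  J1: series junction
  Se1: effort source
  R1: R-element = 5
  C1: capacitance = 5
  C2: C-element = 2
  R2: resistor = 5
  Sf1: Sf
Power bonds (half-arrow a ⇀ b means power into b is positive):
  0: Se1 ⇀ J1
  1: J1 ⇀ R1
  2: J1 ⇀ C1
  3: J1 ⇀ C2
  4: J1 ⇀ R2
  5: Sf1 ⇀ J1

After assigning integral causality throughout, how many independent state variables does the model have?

2  (C1, C2 all integral)

#0 stroke at J1  (source Se1 imposes e)
#5 stroke at Sf1  (Sf1 (Sf) sets flow on bond)
#1 stroke at J1  (1-jn J1 has f-setter on 5)
#2 stroke at J1  (1-jn J1 has f-setter on 5)
#3 stroke at J1  (J1 flow already set via bond 5)
#4 stroke at J1  (1-jn J1 has f-setter on 5)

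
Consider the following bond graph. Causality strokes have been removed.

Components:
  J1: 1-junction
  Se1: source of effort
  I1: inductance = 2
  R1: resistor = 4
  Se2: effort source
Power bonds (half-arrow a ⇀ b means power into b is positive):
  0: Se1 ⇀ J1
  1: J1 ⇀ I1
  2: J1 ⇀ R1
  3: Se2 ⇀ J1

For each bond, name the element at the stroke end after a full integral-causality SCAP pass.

#0 stroke→J1  (Se1: effort source, stroke at far end)
#3 stroke→J1  (Se2 fixes effort; stroke away)
#1 stroke→I1  (prefer integral on I1)
#2 stroke→J1  (1-jn J1 has f-setter on 1)

#0 →J1
#1 →I1
#2 →J1
#3 →J1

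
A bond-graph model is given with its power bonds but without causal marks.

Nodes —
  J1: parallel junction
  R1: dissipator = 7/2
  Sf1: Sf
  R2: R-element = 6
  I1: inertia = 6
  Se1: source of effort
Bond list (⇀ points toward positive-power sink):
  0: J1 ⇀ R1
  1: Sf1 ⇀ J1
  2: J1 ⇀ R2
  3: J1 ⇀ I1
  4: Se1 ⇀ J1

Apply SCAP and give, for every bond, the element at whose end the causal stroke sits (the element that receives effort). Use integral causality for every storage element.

β1 →Sf1  (source Sf1 imposes f)
β4 →J1  (Se1 fixes effort; stroke away)
β0 →R1  (J1: bond 4 brought effort, rest push out)
β2 →R2  (common-e at J1 fixed by 4)
β3 →I1  (common-e at J1 fixed by 4)

b0 →R1
b1 →Sf1
b2 →R2
b3 →I1
b4 →J1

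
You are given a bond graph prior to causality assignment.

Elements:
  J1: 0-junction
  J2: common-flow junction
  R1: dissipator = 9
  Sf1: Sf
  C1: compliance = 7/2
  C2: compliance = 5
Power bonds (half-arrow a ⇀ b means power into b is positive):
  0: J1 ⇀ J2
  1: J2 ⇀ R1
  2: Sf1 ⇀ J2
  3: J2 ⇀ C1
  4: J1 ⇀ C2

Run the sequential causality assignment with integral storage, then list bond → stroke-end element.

β0 stroke→J2
β1 stroke→J2
β2 stroke→Sf1
β3 stroke→J2
β4 stroke→J1

β2 |Sf1  (Sf1: flow source, stroke at near end)
β0 |J2  (J2 flow already set via bond 2)
β1 |J2  (J2: bond 2 brought flow, rest push out)
β3 |J2  (J2 flow already set via bond 2)
β4 |J1  (closing 0-jn rule on J1)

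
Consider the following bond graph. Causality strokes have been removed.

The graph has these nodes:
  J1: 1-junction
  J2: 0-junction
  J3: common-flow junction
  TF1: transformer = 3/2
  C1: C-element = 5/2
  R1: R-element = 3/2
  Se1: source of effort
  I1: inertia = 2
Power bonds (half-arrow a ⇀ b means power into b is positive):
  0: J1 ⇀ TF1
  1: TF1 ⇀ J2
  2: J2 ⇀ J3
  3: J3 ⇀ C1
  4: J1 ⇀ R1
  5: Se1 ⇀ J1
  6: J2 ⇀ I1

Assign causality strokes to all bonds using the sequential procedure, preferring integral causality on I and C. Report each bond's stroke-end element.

bond 5 |J1  (Se1: effort source, stroke at far end)
bond 3 |J3  (C1 integral (e out))
bond 2 |J2  (J3 needs exactly one f-in)
bond 1 |TF1  (0-jn J2 has e-setter on 2)
bond 6 |I1  (common-e at J2 fixed by 2)
bond 0 |J1  (TF1: transformer flips bond 1)
bond 4 |R1  (J1: last free bond brings flow in)

#0 →J1
#1 →TF1
#2 →J2
#3 →J3
#4 →R1
#5 →J1
#6 →I1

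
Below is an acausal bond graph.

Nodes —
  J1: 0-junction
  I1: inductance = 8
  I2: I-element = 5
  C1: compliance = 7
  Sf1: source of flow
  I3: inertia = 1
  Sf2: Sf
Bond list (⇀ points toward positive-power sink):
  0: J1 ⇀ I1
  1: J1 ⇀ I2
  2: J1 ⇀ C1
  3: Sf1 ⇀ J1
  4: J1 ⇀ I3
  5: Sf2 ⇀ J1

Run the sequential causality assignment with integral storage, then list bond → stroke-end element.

b0 stroke→I1
b1 stroke→I2
b2 stroke→J1
b3 stroke→Sf1
b4 stroke→I3
b5 stroke→Sf2

b3 |Sf1  (source Sf1 imposes f)
b5 |Sf2  (source Sf2 imposes f)
b0 |I1  (I1: I, integral causality)
b1 |I2  (prefer integral on I2)
b2 |J1  (C1 outputs effort q/C1)
b4 |I3  (J1 effort already set via bond 2)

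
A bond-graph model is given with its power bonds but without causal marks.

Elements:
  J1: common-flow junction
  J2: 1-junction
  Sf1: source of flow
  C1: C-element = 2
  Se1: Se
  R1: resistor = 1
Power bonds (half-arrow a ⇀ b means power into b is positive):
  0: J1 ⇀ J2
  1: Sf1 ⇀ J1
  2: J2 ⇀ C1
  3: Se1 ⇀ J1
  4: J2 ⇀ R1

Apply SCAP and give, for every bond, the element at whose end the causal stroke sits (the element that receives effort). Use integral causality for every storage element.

b0 stroke at J1
b1 stroke at Sf1
b2 stroke at J2
b3 stroke at J1
b4 stroke at J2

β1 stroke at Sf1  (source Sf1 imposes f)
β3 stroke at J1  (Se1 (Se) sets effort on bond)
β0 stroke at J1  (common-f at J1 fixed by 1)
β2 stroke at J2  (common-f at J2 fixed by 0)
β4 stroke at J2  (common-f at J2 fixed by 0)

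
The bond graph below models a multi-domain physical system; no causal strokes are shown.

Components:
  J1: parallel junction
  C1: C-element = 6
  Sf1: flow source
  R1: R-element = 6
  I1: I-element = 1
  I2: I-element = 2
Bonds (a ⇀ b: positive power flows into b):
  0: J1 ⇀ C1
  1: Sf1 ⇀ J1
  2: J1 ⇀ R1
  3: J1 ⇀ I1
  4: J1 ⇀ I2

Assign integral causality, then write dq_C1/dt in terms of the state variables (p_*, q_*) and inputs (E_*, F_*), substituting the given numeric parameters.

dq_C1/dt = F_Sf1 - p_I1 - p_I2/2 - q_C1/36

#1 →Sf1  (Sf1: flow source, stroke at near end)
#0 →J1  (C1: C, integral causality)
#2 →R1  (J1 effort already set via bond 0)
#3 →I1  (common-e at J1 fixed by 0)
#4 →I2  (J1 effort already set via bond 0)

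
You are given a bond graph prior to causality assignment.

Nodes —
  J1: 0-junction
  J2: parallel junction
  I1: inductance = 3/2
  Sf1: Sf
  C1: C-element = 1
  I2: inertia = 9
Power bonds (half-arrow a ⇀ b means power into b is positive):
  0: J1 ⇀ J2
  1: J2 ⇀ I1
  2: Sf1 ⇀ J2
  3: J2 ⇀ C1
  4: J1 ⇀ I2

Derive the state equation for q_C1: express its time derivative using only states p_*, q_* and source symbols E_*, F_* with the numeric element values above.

β2 stroke at Sf1  (Sf1 fixes flow; stroke at Sf1)
β1 stroke at I1  (I1 outputs flow p/I1)
β3 stroke at J2  (C1 integral (e out))
β0 stroke at J1  (0-jn J2 has e-setter on 3)
β4 stroke at I2  (common-e at J1 fixed by 0)

dq_C1/dt = F_Sf1 - 2*p_I1/3 - p_I2/9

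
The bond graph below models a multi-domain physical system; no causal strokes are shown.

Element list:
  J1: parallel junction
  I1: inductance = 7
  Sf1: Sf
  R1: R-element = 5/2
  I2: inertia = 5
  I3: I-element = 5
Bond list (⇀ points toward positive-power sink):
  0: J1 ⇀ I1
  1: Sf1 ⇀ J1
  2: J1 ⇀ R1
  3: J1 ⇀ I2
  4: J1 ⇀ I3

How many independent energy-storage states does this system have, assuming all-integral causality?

3  (I1, I2, I3 all integral)

bond 1 →Sf1  (Sf1 fixes flow; stroke at Sf1)
bond 0 →I1  (prefer integral on I1)
bond 3 →I2  (I2: I, integral causality)
bond 4 →I3  (I3 integral (f out))
bond 2 →J1  (closing 0-jn rule on J1)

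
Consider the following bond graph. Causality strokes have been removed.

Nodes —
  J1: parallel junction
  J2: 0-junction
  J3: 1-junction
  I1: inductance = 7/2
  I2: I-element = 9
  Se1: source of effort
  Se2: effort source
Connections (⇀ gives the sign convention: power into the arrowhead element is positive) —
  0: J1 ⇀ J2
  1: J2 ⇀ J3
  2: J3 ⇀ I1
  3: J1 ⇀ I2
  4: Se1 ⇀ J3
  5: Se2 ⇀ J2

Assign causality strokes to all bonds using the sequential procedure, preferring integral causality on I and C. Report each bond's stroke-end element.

#0 stroke at J1
#1 stroke at J3
#2 stroke at I1
#3 stroke at I2
#4 stroke at J3
#5 stroke at J2

β4 |J3  (Se1 fixes effort; stroke away)
β5 |J2  (Se2: effort source, stroke at far end)
β0 |J1  (J2 effort already set via bond 5)
β1 |J3  (common-e at J2 fixed by 5)
β2 |I1  (only one flow-in slot at J3)
β3 |I2  (J1 effort already set via bond 0)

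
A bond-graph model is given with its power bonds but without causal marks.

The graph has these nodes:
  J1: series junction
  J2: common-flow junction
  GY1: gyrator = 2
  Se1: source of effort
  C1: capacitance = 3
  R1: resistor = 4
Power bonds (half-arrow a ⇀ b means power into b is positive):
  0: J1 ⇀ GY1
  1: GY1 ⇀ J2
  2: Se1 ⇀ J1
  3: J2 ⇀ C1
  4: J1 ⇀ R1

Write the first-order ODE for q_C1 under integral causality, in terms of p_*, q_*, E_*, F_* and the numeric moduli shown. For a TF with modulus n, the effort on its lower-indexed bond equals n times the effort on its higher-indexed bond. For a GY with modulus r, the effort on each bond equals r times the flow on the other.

dq_C1/dt = E_Se1/2 - q_C1/3

bond 2 stroke→J1  (Se1 fixes effort; stroke away)
bond 3 stroke→J2  (C1 outputs effort q/C1)
bond 1 stroke→GY1  (J2: last free bond brings flow in)
bond 0 stroke→GY1  (GY GY1: same side as bond 1)
bond 4 stroke→J1  (1-jn J1 has f-setter on 0)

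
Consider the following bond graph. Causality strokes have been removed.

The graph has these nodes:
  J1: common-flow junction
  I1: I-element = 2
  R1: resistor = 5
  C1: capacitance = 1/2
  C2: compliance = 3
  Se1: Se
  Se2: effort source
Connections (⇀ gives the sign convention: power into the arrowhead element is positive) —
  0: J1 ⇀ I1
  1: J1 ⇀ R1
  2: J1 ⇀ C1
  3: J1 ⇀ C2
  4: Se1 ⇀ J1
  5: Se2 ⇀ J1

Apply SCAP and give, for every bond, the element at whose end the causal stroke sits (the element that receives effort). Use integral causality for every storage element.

b4 stroke→J1  (Se1 (Se) sets effort on bond)
b5 stroke→J1  (Se2 (Se) sets effort on bond)
b0 stroke→I1  (I1 integral (f out))
b1 stroke→J1  (J1: bond 0 brought flow, rest push out)
b2 stroke→J1  (J1: bond 0 brought flow, rest push out)
b3 stroke→J1  (J1 flow already set via bond 0)

bond 0 |I1
bond 1 |J1
bond 2 |J1
bond 3 |J1
bond 4 |J1
bond 5 |J1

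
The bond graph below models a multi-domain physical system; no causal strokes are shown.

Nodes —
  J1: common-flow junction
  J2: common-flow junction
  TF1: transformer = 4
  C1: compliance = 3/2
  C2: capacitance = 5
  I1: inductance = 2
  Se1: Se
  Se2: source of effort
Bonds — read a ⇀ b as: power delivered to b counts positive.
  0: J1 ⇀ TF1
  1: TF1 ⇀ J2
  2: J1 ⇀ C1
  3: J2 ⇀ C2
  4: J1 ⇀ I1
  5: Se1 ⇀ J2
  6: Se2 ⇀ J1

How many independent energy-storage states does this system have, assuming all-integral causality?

#5 stroke→J2  (Se1 (Se) sets effort on bond)
#6 stroke→J1  (source Se2 imposes e)
#2 stroke→J1  (C1: C, integral causality)
#3 stroke→J2  (C2: C, integral causality)
#1 stroke→TF1  (closing 1-jn rule on J2)
#0 stroke→J1  (TF1: transformer flips bond 1)
#4 stroke→I1  (J1: last free bond brings flow in)

3  (C1, C2, I1 all integral)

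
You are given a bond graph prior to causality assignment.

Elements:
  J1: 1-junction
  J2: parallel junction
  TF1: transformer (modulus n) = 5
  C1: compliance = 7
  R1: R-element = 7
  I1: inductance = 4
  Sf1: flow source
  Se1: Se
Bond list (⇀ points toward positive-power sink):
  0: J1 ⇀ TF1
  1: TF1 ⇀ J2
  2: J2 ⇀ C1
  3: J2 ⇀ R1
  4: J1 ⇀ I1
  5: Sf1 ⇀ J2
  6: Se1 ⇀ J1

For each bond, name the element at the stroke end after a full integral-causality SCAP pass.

β5 stroke at Sf1  (Sf1: flow source, stroke at near end)
β6 stroke at J1  (Se1 fixes effort; stroke away)
β2 stroke at J2  (C1 outputs effort q/C1)
β1 stroke at TF1  (J2 effort already set via bond 2)
β3 stroke at R1  (common-e at J2 fixed by 2)
β0 stroke at J1  (TF TF1: opposite of bond 1)
β4 stroke at I1  (closing 1-jn rule on J1)

β0 stroke at J1
β1 stroke at TF1
β2 stroke at J2
β3 stroke at R1
β4 stroke at I1
β5 stroke at Sf1
β6 stroke at J1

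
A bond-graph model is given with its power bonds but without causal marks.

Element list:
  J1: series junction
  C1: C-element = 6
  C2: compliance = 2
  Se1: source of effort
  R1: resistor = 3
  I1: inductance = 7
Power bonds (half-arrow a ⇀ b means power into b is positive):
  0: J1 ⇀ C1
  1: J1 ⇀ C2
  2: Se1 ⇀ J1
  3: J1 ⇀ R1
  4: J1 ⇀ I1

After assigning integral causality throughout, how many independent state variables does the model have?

#2 |J1  (source Se1 imposes e)
#0 |J1  (C1 integral (e out))
#1 |J1  (C2: C, integral causality)
#4 |I1  (I1: I, integral causality)
#3 |J1  (1-jn J1 has f-setter on 4)

3  (C1, C2, I1 all integral)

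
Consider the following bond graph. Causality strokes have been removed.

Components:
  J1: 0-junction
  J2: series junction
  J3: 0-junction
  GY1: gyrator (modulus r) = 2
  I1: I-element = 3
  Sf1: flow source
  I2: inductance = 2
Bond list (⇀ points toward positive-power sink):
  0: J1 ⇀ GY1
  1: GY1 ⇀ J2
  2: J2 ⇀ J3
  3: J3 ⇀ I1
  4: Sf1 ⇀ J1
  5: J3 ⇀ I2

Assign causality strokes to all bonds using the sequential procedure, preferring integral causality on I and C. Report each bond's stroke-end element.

b4 stroke→Sf1  (Sf1 fixes flow; stroke at Sf1)
b0 stroke→J1  (closing 0-jn rule on J1)
b1 stroke→J2  (through GY1, causality inverts; strokes same side of GY1)
b2 stroke→J3  (only one flow-in slot at J2)
b3 stroke→I1  (common-e at J3 fixed by 2)
b5 stroke→I2  (J3 effort already set via bond 2)

β0 →J1
β1 →J2
β2 →J3
β3 →I1
β4 →Sf1
β5 →I2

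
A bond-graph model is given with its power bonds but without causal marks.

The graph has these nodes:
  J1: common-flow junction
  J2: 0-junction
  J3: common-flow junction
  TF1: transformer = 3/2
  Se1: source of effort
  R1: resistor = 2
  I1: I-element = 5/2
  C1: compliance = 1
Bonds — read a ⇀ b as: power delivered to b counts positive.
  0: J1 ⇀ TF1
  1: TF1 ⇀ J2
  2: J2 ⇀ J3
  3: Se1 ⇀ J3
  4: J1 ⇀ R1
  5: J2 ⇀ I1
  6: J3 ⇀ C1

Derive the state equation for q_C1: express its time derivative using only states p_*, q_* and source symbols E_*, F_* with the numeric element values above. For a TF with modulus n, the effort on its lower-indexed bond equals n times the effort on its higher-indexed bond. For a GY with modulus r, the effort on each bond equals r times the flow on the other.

dq_C1/dt = 9*E_Se1/8 - 2*p_I1/5 - 9*q_C1/8

β3 |J3  (source Se1 imposes e)
β5 |I1  (prefer integral on I1)
β6 |J3  (C1 integral (e out))
β2 |J2  (closing 1-jn rule on J3)
β1 |TF1  (common-e at J2 fixed by 2)
β0 |J1  (TF TF1: opposite of bond 1)
β4 |R1  (closing 1-jn rule on J1)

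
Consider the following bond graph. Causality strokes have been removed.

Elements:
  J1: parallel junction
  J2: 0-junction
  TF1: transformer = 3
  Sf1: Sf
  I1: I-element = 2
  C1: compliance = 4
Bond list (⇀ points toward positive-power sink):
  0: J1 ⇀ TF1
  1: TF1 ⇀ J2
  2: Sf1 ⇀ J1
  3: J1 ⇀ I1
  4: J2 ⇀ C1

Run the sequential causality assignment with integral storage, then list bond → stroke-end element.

bond 2 stroke→Sf1  (Sf1 (Sf) sets flow on bond)
bond 3 stroke→I1  (I1: I, integral causality)
bond 0 stroke→J1  (J1: last free bond brings effort in)
bond 1 stroke→TF1  (TF TF1: opposite of bond 0)
bond 4 stroke→J2  (J2: last free bond brings effort in)

b0 stroke at J1
b1 stroke at TF1
b2 stroke at Sf1
b3 stroke at I1
b4 stroke at J2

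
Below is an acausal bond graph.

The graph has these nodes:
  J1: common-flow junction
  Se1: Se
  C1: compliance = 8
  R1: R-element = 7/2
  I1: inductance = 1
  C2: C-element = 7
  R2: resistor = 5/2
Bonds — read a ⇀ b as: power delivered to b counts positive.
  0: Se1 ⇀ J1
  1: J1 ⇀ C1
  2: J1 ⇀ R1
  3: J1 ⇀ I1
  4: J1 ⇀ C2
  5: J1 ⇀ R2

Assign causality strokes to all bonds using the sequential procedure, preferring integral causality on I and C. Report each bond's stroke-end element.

b0 stroke→J1
b1 stroke→J1
b2 stroke→J1
b3 stroke→I1
b4 stroke→J1
b5 stroke→J1

β0 →J1  (Se1 fixes effort; stroke away)
β1 →J1  (C1 integral (e out))
β3 →I1  (prefer integral on I1)
β2 →J1  (J1: bond 3 brought flow, rest push out)
β4 →J1  (common-f at J1 fixed by 3)
β5 →J1  (J1: bond 3 brought flow, rest push out)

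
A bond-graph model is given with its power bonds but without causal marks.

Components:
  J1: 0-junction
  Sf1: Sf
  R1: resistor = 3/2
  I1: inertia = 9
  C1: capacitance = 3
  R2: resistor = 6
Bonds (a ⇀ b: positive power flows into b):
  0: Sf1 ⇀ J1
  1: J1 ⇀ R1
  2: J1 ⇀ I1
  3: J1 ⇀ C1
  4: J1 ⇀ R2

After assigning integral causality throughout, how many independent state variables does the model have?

2  (C1, I1 all integral)

b0 →Sf1  (source Sf1 imposes f)
b2 →I1  (I1 integral (f out))
b3 →J1  (C1: C, integral causality)
b1 →R1  (0-jn J1 has e-setter on 3)
b4 →R2  (0-jn J1 has e-setter on 3)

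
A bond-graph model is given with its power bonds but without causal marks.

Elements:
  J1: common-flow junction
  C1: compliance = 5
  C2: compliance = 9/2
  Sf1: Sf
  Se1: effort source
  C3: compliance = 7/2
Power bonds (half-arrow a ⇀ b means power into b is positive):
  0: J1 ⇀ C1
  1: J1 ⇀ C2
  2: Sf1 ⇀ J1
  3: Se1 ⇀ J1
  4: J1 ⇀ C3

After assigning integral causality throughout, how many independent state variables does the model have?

3  (C1, C2, C3 all integral)

β2 stroke at Sf1  (source Sf1 imposes f)
β3 stroke at J1  (source Se1 imposes e)
β0 stroke at J1  (J1 flow already set via bond 2)
β1 stroke at J1  (common-f at J1 fixed by 2)
β4 stroke at J1  (common-f at J1 fixed by 2)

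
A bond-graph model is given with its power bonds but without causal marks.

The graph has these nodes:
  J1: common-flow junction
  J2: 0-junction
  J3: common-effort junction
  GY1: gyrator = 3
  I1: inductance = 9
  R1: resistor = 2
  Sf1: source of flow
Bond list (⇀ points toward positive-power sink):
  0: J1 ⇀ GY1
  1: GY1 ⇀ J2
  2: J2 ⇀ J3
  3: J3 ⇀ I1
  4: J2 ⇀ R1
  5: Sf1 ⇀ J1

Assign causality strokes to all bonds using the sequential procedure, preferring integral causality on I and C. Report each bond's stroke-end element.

β0 stroke→J1
β1 stroke→J2
β2 stroke→J3
β3 stroke→I1
β4 stroke→R1
β5 stroke→Sf1

bond 5 →Sf1  (Sf1 (Sf) sets flow on bond)
bond 0 →J1  (J1: bond 5 brought flow, rest push out)
bond 1 →J2  (through GY1, causality inverts; strokes same side of GY1)
bond 2 →J3  (0-jn J2 has e-setter on 1)
bond 4 →R1  (J2 effort already set via bond 1)
bond 3 →I1  (J3 effort already set via bond 2)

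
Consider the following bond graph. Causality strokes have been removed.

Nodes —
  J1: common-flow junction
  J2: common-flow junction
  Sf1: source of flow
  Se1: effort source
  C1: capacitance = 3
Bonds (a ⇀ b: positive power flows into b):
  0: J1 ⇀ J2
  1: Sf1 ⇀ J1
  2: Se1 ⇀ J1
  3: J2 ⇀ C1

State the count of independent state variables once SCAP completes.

1  (C1 all integral)

b1 stroke at Sf1  (source Sf1 imposes f)
b2 stroke at J1  (Se1 fixes effort; stroke away)
b0 stroke at J1  (common-f at J1 fixed by 1)
b3 stroke at J2  (1-jn J2 has f-setter on 0)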